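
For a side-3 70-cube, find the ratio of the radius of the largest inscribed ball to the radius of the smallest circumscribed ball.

Ratio = (s/2)/(s√70/2) = 70^(-1/2) ≈ 0.119523.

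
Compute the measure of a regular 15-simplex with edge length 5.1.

V = (5.1^15 / 15!) · √((15+1) / 2^15) ≈ 0.000694046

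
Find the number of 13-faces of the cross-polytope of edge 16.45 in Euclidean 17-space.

f_13(17-orthoplex) = 2^14 · (17 choose 14) = 11141120.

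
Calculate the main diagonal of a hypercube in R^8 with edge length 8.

The space diagonal of an n-cube of side s is s√n. Here 8·√8 ≈ 22.6274.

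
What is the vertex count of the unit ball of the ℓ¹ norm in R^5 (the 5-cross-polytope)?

The 5-dimensional cross-polytope has 2n = 2·5 = 10 vertices.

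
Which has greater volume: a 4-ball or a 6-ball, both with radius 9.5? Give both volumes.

V_4(9.5) ≈ 40194.3. V_6(9.5) ≈ 3.79874e+06. The 6-ball is larger.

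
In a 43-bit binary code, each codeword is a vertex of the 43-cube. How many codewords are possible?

An n-cube has 2^n vertices; for n = 43 that is 2^43 = 8796093022208.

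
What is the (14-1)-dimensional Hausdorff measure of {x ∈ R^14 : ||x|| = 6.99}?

S_14(6.99) = 2·π^(14/2)·(6.99)^13 / Γ(14/2) ≈ 7.97903e+11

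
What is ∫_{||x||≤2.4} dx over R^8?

The n-ball volume is π^(n/2)·r^n/Γ(n/2+1). With n=8, r=2.4: V ≈ 4467.64.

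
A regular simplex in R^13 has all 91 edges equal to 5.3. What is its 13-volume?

For a regular n-simplex with edge a, V = (a^n / n!)·√((n+1)/2^n). With a=5.3, n=13: V ≈ 0.0172852.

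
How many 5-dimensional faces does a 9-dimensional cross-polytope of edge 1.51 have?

Each 5-face is the convex hull of 6 vertices, one chosen as ±e_i from each of 6 distinct axes: 2^6·C(9,6) = 5376.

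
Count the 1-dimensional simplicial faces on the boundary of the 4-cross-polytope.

f_1(4-orthoplex) = 2^2 · (4 choose 2) = 24.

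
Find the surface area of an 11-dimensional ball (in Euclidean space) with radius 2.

The surface area of an n-ball is 2π^(n/2) r^(n-1) / Γ(n/2). For n=11, r=2: 65536·π^5/945 ≈ 21222.5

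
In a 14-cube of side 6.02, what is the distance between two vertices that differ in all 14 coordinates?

d = √(6.02² + 6.02² + ... + 6.02²) [14 terms] = √(14·6.02²) = 6.02√14 ≈ 22.5248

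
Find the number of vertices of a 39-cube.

An n-cube has 2^n vertices; for n = 39 that is 2^39 = 549755813888.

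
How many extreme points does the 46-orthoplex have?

Number of vertices = 2n = 92.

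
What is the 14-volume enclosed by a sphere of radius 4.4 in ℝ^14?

Volume = π^{14/2}·(4.4)^14/Γ(8) ≈ 6.1088e+08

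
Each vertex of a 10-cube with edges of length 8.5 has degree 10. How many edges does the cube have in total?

Each of the 2^10 = 1024 vertices has degree 10; total edges = 10·2^10/2 = 5120.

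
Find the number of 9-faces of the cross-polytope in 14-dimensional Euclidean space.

An n-cross-polytope has 2^(k+1)·C(n,k+1) k-faces. Here 2^10·C(14,10) = 1024·1001 = 1025024.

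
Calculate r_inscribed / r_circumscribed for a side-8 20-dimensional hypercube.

r_in = 8/2 (half the side); r_out = 8√20/2 (half the diagonal). Ratio = 1/√20 ≈ 0.223607.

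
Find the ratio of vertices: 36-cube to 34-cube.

The 36-cube has 2^36 = 68719476736 vertices. The 34-cube has 2^34 = 17179869184 vertices. Ratio: 68719476736/17179869184 = 4.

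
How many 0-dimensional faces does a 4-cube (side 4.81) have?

f_0(4-cube) = (4 choose 0) · 2^4 = 16.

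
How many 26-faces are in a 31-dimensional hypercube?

Number of 26-faces = C(31,26) · 2^(31-26) = 169911 · 32 = 5437152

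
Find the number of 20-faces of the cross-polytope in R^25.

Number of 20-faces = 2^(20+1) · C(25,20+1) = 2097152 · 12650 = 26528972800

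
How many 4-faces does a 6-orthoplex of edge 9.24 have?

An n-cross-polytope has 2^(k+1)·C(n,k+1) k-faces. Here 2^5·C(6,5) = 32·6 = 192.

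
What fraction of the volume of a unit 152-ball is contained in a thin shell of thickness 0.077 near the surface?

Shell fraction = 1 - (1-0.077)^152 ≈ 0.999995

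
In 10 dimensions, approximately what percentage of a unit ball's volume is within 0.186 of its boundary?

1 - (1-0.186)^10 ≈ 0.872284 ≈ 87.23%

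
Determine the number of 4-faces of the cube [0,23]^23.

Number of 4-faces = C(23,4) · 2^(23-4) = 8855 · 524288 = 4642570240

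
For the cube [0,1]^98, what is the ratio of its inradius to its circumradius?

Ratio = (s/2)/(s√98/2) = 98^(-1/2) ≈ 0.101015.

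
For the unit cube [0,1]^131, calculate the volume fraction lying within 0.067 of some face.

Shell fraction = 1 - (1-0.134)^131 ≈ 0.9999999935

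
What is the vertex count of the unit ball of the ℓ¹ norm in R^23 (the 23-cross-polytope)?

Number of vertices = 2n = 46.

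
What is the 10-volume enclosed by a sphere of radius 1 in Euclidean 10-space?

V = π^5/120 ≈ 2.55016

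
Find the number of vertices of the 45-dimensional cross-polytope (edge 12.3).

An n-cross-polytope has 2n vertices; here n = 45, giving 90.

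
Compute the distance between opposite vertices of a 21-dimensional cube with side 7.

Diagonal = √21 · 7 ≈ 32.078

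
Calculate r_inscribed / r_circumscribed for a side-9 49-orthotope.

r_in = 9/2 (half the side); r_out = 9√49/2 (half the diagonal). Ratio = 1/√49 ≈ 0.142857.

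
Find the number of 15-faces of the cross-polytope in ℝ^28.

Each 15-face is the convex hull of 16 vertices, one chosen as ±e_i from each of 16 distinct axes: 2^16·C(28,16) = 1993720135680.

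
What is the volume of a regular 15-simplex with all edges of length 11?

V = (11^15 / 15!) · √((15+1) / 2^15) ≈ 70.5872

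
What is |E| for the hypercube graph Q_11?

An n-cube has n·2^(n-1) edges. With n = 11: 11·1024 = 11264.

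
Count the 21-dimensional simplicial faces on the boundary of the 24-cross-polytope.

Each 21-face is the convex hull of 22 vertices, one chosen as ±e_i from each of 22 distinct axes: 2^22·C(24,22) = 1157627904.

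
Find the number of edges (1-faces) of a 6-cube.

f_1(6-cube) = (6 choose 1) · 2^5 = 192.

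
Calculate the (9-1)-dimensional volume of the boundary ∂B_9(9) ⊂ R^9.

The surface area of an n-ball is 2π^(n/2) r^(n-1) / Γ(n/2). For n=9, r=9: 459165024·π^4/35 ≈ 1.27791e+09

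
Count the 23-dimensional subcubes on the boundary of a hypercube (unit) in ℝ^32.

f_23(32-cube) = (32 choose 23) · 2^9 = 14360985600.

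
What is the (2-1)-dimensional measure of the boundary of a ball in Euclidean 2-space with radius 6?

S = n·V_n(r)/r = 2·V_2(6)/6 (volume-to-surface relation), giving 2πr = 2π·6 ≈ 37.6991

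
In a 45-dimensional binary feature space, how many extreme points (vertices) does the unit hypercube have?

Number of vertices = 2^45 = 35184372088832.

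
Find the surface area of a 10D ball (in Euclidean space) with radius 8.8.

|∂B_10(8.8)| ≈ 8.07072e+09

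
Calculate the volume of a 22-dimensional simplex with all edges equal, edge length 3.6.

Volume = 3.6^22 · √(23/2^22) / 22! ≈ 3.6093e-12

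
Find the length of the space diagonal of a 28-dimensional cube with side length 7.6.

The space diagonal of an n-cube of side s is s√n. Here 7.6·√28 ≈ 40.2154.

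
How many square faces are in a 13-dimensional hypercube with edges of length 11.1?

Choose 2 of 13 axes to span the face (C(13,2) = 78 ways), then fix each of the remaining 11 coordinates at one of its two extreme values (2^11 = 2048 ways): 78·2048 = 159744.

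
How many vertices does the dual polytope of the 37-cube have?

The 37-dimensional cross-polytope has 2n = 2·37 = 74 vertices.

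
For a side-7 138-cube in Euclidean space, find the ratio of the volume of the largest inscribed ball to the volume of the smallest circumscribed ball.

Volume scales as r^n, and r_in/r_out = 1/√138, giving (1/√138)^138 ≈ 2.2302e-148.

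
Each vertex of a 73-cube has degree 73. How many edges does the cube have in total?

Number of 1-faces = C(73,1)·2^(73-1) = 73·4722366482869645213696 = 344732753249484100599808.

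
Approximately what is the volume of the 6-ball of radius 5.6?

Volume = π^{6/2}·(5.6)^6/Γ(4) ≈ 159377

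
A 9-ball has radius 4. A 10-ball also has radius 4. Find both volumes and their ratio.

V_9(4) ≈ 864684. V_10(4) ≈ 2.67404e+06. Ratio V_9/V_10 ≈ 0.3234.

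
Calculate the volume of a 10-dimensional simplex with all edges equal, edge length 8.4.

For a regular n-simplex with edge a, V = (a^n / n!)·√((n+1)/2^n). With a=8.4, n=10: V ≈ 49.9547.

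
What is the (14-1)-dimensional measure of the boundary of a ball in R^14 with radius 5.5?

|∂B_14(5.5)| = 34522712143931·π^7/2949120 ≈ 3.53559e+10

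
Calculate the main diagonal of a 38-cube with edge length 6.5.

||(6.5,6.5,...,6.5)|| = √(38)·6.5 ≈ 40.0687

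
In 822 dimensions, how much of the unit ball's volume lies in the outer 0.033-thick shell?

V(inner)/V(outer) = ((1-0.033)/1)^822 ≈ 1.048e-12, so the shell fraction is 1 - 1.048e-12.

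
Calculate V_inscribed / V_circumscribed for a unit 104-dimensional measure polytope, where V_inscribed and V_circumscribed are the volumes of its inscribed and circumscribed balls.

V_in/V_out = n^(-n/2) = 104^(-104/2) ≈ 1.30097e-105.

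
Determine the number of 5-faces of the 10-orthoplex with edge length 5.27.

Each 5-face is the convex hull of 6 vertices, one chosen as ±e_i from each of 6 distinct axes: 2^6·C(10,6) = 13440.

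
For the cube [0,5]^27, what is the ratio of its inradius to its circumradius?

r_in / r_out = (5/2) / (5√27/2) = 1/√27 ≈ 0.19245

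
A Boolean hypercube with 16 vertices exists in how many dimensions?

n = log_2(16) = 4.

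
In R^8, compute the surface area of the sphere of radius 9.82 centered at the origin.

|∂B_8(9.82)| ≈ 2.85929e+08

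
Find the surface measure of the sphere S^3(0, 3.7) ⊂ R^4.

The surface area of an n-ball is 2π^(n/2) r^(n-1) / Γ(n/2). For n=4, r=3.7: 999.85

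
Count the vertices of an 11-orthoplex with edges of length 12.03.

The 11-dimensional cross-polytope has 2n = 2·11 = 22 vertices.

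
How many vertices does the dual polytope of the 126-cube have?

Number of vertices = 2n = 252.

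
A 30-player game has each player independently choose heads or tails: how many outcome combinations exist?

Each vertex is a binary string of length 30, so there are 2^30 = 1073741824.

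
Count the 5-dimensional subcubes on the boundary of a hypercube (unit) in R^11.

An n-cube has C(n,k)·2^(n-k) k-faces. Here C(11,5)·2^6 = 462·64 = 29568.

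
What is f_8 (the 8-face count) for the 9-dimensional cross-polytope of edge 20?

Each 8-face is the convex hull of 9 vertices, one chosen as ±e_i from each of 9 distinct axes: 2^9·C(9,9) = 512.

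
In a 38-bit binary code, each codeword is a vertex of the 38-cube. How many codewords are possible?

Number of vertices = 2^38 = 274877906944.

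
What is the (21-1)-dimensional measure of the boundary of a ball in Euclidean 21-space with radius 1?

S = n·V_n(r)/r = 21·V_21(1)/1 (volume-to-surface relation), giving 2048·π^10/654729075 ≈ 0.292932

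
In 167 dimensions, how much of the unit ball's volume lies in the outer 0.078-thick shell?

1 - (1-0.078)^167 ≈ 0.9999987116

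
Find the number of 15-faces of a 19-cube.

f_15(19-cube) = (19 choose 15) · 2^4 = 62016.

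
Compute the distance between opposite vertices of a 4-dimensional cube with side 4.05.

Diagonal = √4 · 4.05 = 8.1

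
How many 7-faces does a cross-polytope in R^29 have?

Each 7-face is the convex hull of 8 vertices, one chosen as ±e_i from each of 8 distinct axes: 2^8·C(29,8) = 1098789120.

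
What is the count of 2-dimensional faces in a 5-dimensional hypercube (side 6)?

Choose 2 of 5 axes to span the face (C(5,2) = 10 ways), then fix each of the remaining 3 coordinates at one of its two extreme values (2^3 = 8 ways): 10·8 = 80.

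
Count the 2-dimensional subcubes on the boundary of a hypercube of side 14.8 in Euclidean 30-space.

An n-cube has C(n,k)·2^(n-k) k-faces. Here C(30,2)·2^28 = 435·268435456 = 116769423360.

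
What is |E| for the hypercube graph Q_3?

Number of 1-faces = C(3,1)·2^(3-1) = 3·4 = 12.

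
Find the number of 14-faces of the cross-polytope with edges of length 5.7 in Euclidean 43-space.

Number of 14-faces = 2^(14+1) · C(43,14+1) = 32768 · 151532656696 = 4965422094614528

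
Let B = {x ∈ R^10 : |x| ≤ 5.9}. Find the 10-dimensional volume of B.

The n-ball volume is π^(n/2)·r^n/Γ(n/2+1). With n=10, r=5.9: V ≈ 1.30343e+08.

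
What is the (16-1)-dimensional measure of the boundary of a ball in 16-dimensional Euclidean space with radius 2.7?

S = n·V_n(r)/r = 16·V_16(2.7)/2.7 (volume-to-surface relation), giving 1.11238e+07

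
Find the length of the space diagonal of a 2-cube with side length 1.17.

Diagonal = √2 · 1.17 ≈ 1.65463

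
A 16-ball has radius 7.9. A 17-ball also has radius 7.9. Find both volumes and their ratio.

V_16(7.9) ≈ 5.41641e+13. V_17(7.9) ≈ 2.56343e+14. Ratio V_16/V_17 ≈ 0.2113.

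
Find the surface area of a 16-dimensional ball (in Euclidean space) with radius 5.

S_16(5) = 2·π^(16/2)·(5)^15 / Γ(16/2) = 6103515625·π^8/504 ≈ 1.14908e+11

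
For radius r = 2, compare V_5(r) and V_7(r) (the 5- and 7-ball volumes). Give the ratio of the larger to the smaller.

V_5(2) ≈ 168.441, V_7(2) ≈ 604.77. The 7-ball is larger by a factor of 3.59.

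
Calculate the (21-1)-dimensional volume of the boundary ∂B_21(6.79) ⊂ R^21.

The surface area of an n-ball is 2π^(n/2) r^(n-1) / Γ(n/2). For n=21, r=6.79: 1.27105e+16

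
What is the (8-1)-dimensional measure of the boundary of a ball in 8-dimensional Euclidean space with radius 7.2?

S_8(7.2) = 2·π^(8/2)·(7.2)^7 / Γ(8/2) ≈ 3.25691e+07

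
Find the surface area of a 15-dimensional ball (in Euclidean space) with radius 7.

S_15(7) = 2·π^(15/2)·(7)^14 / Γ(15/2) = 24803586664192·π^7/19305 ≈ 3.88055e+12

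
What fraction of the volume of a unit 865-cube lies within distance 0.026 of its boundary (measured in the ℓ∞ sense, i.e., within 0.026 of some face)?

Shell fraction = 1 - (1-0.052)^865 ≈ 1 - 8.694e-21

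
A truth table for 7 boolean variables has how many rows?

The 7-cube has 2^7 = 128 vertices.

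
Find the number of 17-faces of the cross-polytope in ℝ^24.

Each 17-face is the convex hull of 18 vertices, one chosen as ±e_i from each of 18 distinct axes: 2^18·C(24,18) = 35283533824.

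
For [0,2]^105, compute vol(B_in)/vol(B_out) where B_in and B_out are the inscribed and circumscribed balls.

The radii are 2/2 and 2√105/2, so the volume ratio is (1/√105)^105 = 105^{-105/2} ≈ 7.71901e-107.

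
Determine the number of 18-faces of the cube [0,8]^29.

f_18(29-cube) = (29 choose 18) · 2^11 = 70855249920.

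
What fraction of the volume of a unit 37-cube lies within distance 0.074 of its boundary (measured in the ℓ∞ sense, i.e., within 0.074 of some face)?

Shell fraction = 1 - (1-0.148)^37 ≈ 0.997332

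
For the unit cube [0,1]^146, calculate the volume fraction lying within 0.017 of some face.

1 - (1 - 2·0.017)^146 = 1 - 0.966^146 ≈ 0.993593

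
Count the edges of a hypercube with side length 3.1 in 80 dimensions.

The 80-cube has n·2^(n-1) = 80·2^79 = 80·604462909807314587353088 = 48357032784585166988247040 edges.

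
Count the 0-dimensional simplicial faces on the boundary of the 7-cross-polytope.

f_0(7-orthoplex) = 2^1 · (7 choose 1) = 14.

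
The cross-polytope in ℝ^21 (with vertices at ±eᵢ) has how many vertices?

The vertices are ±e_1, ..., ±e_21, so there are 2·21 = 42.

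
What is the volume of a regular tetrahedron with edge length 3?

Volume = (√2/12) · 3³ = 3.18198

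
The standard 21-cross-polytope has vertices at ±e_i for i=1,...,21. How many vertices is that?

The vertices are ±e_1, ..., ±e_21, so there are 2·21 = 42.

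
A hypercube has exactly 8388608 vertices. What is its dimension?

2^n = 8388608 ⇒ n = log_2(8388608) = 23.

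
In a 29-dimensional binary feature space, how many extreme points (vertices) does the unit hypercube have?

An n-cube has 2^n vertices; for n = 29 that is 2^29 = 536870912.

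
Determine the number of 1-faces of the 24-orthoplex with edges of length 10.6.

Number of 1-faces = 2^(1+1) · C(24,1+1) = 4 · 276 = 1104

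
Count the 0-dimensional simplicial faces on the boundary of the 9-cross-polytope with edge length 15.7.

An n-cross-polytope has 2^(k+1)·C(n,k+1) k-faces. Here 2^1·C(9,1) = 2·9 = 18.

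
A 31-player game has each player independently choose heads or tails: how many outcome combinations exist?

Number of vertices = 2^31 = 2147483648.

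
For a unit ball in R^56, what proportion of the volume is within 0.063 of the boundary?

1 - (1-0.063)^56 ≈ 0.973853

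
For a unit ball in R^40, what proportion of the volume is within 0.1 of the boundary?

V(inner)/V(outer) = ((1-0.1)/1)^40 ≈ 0.01478, so the shell fraction is 0.985219.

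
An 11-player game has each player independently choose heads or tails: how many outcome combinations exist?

The 11-cube has 2^11 = 2048 vertices.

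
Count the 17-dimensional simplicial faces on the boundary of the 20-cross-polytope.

An n-cross-polytope has 2^(k+1)·C(n,k+1) k-faces. Here 2^18·C(20,18) = 262144·190 = 49807360.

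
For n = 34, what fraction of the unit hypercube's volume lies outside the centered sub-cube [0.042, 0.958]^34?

Shell fraction = 1 - (1-0.084)^34 ≈ 0.949366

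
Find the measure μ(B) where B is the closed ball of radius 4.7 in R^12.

Volume = π^{12/2}·(4.7)^12/Γ(7) ≈ 1.55146e+08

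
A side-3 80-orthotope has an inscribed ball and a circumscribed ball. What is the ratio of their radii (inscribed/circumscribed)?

r_in / r_out = (3/2) / (3√80/2) = 1/√80 ≈ 0.111803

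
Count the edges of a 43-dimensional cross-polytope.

f_1(43-orthoplex) = 2^2 · (43 choose 2) = 3612.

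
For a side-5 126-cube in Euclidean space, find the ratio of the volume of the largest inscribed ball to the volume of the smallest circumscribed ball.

Volume scales as r^n, and r_in/r_out = 1/√126, giving (1/√126)^126 ≈ 4.74958e-133.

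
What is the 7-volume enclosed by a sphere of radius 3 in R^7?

V_7(3) = π^(7/2) · (3)^7 / Γ(7/2 + 1) = 11664·π^3/35 ≈ 10333.1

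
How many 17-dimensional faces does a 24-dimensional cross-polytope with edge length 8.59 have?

An n-cross-polytope has 2^(k+1)·C(n,k+1) k-faces. Here 2^18·C(24,18) = 262144·134596 = 35283533824.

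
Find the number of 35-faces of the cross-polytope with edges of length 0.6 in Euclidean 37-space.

Number of 35-faces = 2^(35+1) · C(37,35+1) = 68719476736 · 37 = 2542620639232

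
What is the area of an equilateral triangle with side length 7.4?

Area = (√3/4) · 7.4² = 23.7118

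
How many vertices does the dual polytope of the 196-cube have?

Number of vertices = 2n = 392.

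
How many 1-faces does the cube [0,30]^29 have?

Each of the 2^29 = 536870912 vertices has degree 29; total edges = 29·2^29/2 = 7784628224.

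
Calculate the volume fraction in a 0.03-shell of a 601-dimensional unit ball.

V(inner)/V(outer) = ((1-0.03)/1)^601 ≈ 1.122e-08, so the shell fraction is 0.9999999888.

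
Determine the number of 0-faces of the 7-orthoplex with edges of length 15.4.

An n-cross-polytope has 2^(k+1)·C(n,k+1) k-faces. Here 2^1·C(7,1) = 2·7 = 14.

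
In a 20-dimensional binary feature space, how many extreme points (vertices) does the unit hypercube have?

An n-cube has 2^n vertices; for n = 20 that is 2^20 = 1048576.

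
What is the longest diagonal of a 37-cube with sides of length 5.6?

The space diagonal of an n-cube of side s is s√n. Here 5.6·√37 ≈ 34.0635.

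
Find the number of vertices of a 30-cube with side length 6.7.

Each vertex is a binary string of length 30, so there are 2^30 = 1073741824.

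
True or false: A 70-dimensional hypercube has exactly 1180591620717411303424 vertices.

True. The 70-cube has 2^70 = 1180591620717411303424 vertices.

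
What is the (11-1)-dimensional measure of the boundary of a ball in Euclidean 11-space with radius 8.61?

|∂B_11(8.61)| ≈ 4.64012e+10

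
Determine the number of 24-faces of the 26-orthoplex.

Number of 24-faces = 2^(24+1) · C(26,24+1) = 33554432 · 26 = 872415232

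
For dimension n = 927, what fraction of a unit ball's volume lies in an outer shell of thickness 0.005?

1 - (1-0.005)^927 ≈ 0.990406 ≈ 99.04%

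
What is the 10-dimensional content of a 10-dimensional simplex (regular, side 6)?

Volume = 6^10 · √(11/2^10) / 10! ≈ 1.72701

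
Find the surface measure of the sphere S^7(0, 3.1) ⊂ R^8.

|∂B_8(3.1)| ≈ 89332.6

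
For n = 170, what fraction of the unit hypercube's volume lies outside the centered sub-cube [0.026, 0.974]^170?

Shell fraction = 1 - (1-0.052)^170 ≈ 0.999886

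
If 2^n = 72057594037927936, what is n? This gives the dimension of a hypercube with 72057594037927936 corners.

Since 2^n = 72057594037927936, we have n = 56.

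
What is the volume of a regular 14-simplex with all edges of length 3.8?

V_14 = √(15) · 3.8^14 / (14! · 2^(14/2)) ≈ 4.54357e-05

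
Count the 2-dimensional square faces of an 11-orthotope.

Choose 2 of 11 axes to span the face (C(11,2) = 55 ways), then fix each of the remaining 9 coordinates at one of its two extreme values (2^9 = 512 ways): 55·512 = 28160.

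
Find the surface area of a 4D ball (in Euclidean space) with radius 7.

S_4(7) = 2·π^(4/2)·(7)^3 / Γ(4/2) = 686·π^2 ≈ 6770.55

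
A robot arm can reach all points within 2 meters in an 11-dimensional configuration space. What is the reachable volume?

V_11(2) = π^(11/2) · (2)^11 / Γ(11/2 + 1) = 131072·π^5/10395 ≈ 3858.64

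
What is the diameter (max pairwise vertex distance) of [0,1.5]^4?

Diagonal = √4 · 1.5 = 3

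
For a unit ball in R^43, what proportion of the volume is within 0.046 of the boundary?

1 - (1-0.046)^43 ≈ 0.867998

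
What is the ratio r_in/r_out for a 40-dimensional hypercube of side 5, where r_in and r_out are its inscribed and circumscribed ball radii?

For an n-cube of any side s, the inradius is s/2 and the circumradius is s√n/2, so the ratio is 1/√40 ≈ 0.158114.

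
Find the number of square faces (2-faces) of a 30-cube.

Number of 2-faces = C(30,2) · 2^(30-2) = 435 · 268435456 = 116769423360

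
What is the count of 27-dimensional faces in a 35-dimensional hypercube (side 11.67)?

Choose 27 of 35 axes to span the face (C(35,27) = 23535820 ways), then fix each of the remaining 8 coordinates at one of its two extreme values (2^8 = 256 ways): 23535820·256 = 6025169920.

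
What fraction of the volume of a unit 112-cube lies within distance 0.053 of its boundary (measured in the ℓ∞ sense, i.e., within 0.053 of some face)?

Shell fraction = 1 - (1-0.106)^112 ≈ 0.9999964535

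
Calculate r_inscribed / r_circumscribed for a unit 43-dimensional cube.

r_in / r_out = (1/2) / (1√43/2) = 1/√43 ≈ 0.152499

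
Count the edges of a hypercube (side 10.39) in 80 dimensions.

Each of the 2^80 = 1208925819614629174706176 vertices has degree 80; total edges = 80·2^80/2 = 48357032784585166988247040.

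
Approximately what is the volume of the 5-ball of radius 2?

V = 256·π^2/15 ≈ 168.441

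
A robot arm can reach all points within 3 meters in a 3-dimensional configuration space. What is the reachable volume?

V_3(3) = π^(3/2) · (3)^3 / Γ(3/2 + 1) = 36·π ≈ 113.097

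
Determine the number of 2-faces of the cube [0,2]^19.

Choose 2 of 19 axes to span the face (C(19,2) = 171 ways), then fix each of the remaining 17 coordinates at one of its two extreme values (2^17 = 131072 ways): 171·131072 = 22413312.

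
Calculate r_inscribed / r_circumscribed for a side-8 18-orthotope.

r_in / r_out = (8/2) / (8√18/2) = 1/√18 ≈ 0.235702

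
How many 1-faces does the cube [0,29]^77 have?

Each of the 2^77 = 151115727451828646838272 vertices has degree 77; total edges = 77·2^77/2 = 5817955506895402903273472.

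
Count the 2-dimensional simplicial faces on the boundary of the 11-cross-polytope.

Each 2-face is the convex hull of 3 vertices, one chosen as ±e_i from each of 3 distinct axes: 2^3·C(11,3) = 1320.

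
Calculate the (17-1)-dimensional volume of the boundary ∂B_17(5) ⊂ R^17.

S_17(5) = 2·π^(17/2)·(5)^16 / Γ(17/2) = 3125000000000·π^8/81081 ≈ 3.65704e+11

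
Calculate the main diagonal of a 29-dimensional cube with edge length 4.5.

d = √(4.5² + 4.5² + ... + 4.5²) [29 terms] = √(29·4.5²) = 4.5√29 ≈ 24.2332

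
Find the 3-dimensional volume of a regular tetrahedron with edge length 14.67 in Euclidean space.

Volume = (√2/12) · 14.67³ = 372.07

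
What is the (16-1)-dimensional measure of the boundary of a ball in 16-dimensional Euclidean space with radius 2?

|∂B_16(2)| = 4096·π^8/315 ≈ 123381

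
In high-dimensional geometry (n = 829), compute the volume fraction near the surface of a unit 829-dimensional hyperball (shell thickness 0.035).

1 - (1-0.035)^829 ≈ 1 - 1.49e-13 ≈ (100 - 1.49e-11)%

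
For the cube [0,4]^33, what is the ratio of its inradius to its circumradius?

For an n-cube of any side s, the inradius is s/2 and the circumradius is s√n/2, so the ratio is 1/√33 ≈ 0.174078.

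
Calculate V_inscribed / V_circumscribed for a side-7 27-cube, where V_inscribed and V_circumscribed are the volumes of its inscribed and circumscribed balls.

V_in/V_out = n^(-n/2) = 27^(-27/2) ≈ 4.74886e-20.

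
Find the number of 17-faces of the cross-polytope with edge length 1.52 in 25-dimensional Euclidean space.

An n-cross-polytope has 2^(k+1)·C(n,k+1) k-faces. Here 2^18·C(25,18) = 262144·480700 = 126012620800.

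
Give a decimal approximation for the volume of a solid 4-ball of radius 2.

V_4(2) = π^(4/2) · (2)^4 / Γ(4/2 + 1) = 8·π^2 ≈ 78.9568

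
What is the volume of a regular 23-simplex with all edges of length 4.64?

V_23 = √(24) · 4.64^23 / (23! · 2^(23/2)) ≈ 1.39856e-10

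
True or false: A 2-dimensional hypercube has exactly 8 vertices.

False. The 2-cube has 2^2 = 4 vertices.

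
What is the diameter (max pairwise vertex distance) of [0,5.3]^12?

d = √(5.3² + 5.3² + ... + 5.3²) [12 terms] = √(12·5.3²) = 5.3√12 ≈ 18.3597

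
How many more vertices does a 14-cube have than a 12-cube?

The 14-cube has 2^14 = 16384 vertices. The 12-cube has 2^12 = 4096 vertices. Difference: 16384 - 4096 = 12288.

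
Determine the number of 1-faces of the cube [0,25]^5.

Choose 1 of 5 axes to span the face (C(5,1) = 5 ways), then fix each of the remaining 4 coordinates at one of its two extreme values (2^4 = 16 ways): 5·16 = 80.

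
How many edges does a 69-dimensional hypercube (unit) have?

Each of the 2^69 = 590295810358705651712 vertices has degree 69; total edges = 69·2^69/2 = 20365205457375344984064.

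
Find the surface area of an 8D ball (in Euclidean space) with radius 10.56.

S = n·V_n(r)/r = 8·V_8(10.56)/10.56 (volume-to-surface relation), giving 4.75473e+08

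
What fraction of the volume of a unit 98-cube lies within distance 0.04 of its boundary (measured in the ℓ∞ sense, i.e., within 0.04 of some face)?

Shell fraction = 1 - (1-0.08)^98 ≈ 0.999717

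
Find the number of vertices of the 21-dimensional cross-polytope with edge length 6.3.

An n-cross-polytope has 2n vertices; here n = 21, giving 42.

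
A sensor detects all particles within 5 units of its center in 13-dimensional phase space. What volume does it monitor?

V_13(5) = π^(13/2) · (5)^13 / Γ(13/2 + 1) = 31250000000·π^6/27027 ≈ 1.11161e+09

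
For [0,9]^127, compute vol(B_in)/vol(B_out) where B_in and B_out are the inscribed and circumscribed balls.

V_in / V_out = (r_in/r_out)^127 = (1/√127)^127 = 127^(-127/2) ≈ 2.56132e-134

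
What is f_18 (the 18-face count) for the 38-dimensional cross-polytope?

An n-cross-polytope has 2^(k+1)·C(n,k+1) k-faces. Here 2^19·C(38,19) = 524288·35345263800 = 18531097667174400.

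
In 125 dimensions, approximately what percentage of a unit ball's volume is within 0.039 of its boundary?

1 - (1-0.039)^125 ≈ 0.993075 ≈ 99.31%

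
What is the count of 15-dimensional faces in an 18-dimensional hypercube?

Choose 15 of 18 axes to span the face (C(18,15) = 816 ways), then fix each of the remaining 3 coordinates at one of its two extreme values (2^3 = 8 ways): 816·8 = 6528.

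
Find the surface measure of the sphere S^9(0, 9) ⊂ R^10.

S = n·V_n(r)/r = 10·V_10(9)/9 (volume-to-surface relation), giving 129140163·π^5/4 ≈ 9.87986e+09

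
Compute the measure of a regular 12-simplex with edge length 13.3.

V_12 = √(13) · 13.3^12 / (12! · 2^(12/2)) ≈ 3603.08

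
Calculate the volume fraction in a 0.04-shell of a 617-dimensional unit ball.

Shell fraction = 1 - (1-0.04)^617 ≈ 1 - 1.152e-11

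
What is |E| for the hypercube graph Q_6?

The 6-cube has n·2^(n-1) = 6·2^5 = 6·32 = 192 edges.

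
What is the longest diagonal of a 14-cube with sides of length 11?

Diagonal = √14 · 11 ≈ 41.1582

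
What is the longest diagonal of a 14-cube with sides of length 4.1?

d = √(4.1² + 4.1² + ... + 4.1²) [14 terms] = √(14·4.1²) = 4.1√14 ≈ 15.3408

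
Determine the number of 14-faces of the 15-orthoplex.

Number of 14-faces = 2^(14+1) · C(15,14+1) = 32768 · 1 = 32768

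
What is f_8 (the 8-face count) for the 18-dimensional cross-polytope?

Each 8-face is the convex hull of 9 vertices, one chosen as ±e_i from each of 9 distinct axes: 2^9·C(18,9) = 24893440.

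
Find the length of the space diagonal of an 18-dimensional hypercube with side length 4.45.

d = √(4.45² + 4.45² + ... + 4.45²) [18 terms] = √(18·4.45²) = 4.45√18 ≈ 18.8798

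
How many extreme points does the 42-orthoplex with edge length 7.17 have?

An n-cross-polytope has 2n vertices; here n = 42, giving 84.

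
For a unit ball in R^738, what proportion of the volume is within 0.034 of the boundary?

Shell fraction = 1 - (1-0.034)^738 ≈ 1 - 8.187e-12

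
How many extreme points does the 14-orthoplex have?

Number of vertices = 2n = 28.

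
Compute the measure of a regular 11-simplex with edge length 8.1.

V = (8.1^11 / 11!) · √((11+1) / 2^11) ≈ 18.8845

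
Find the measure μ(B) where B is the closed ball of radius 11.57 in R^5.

The n-ball volume is π^(n/2)·r^n/Γ(n/2+1). With n=5, r=11.57: V ≈ 1.09135e+06.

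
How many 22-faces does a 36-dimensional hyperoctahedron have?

f_22(36-orthoplex) = 2^23 · (36 choose 23) = 19384308124876800.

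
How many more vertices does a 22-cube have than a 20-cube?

The 22-cube has 2^22 = 4194304 vertices. The 20-cube has 2^20 = 1048576 vertices. Difference: 4194304 - 1048576 = 3145728.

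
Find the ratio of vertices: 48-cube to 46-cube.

The 48-cube has 2^48 = 281474976710656 vertices. The 46-cube has 2^46 = 70368744177664 vertices. Ratio: 281474976710656/70368744177664 = 4.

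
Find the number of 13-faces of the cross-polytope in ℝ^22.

f_13(22-orthoplex) = 2^14 · (22 choose 14) = 5239111680.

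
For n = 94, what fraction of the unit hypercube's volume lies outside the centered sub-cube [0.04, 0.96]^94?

The inner cube has side 1-2·0.04 = 0.92 and volume (0.92)^94 ≈ 0.0003945, so the shell holds 0.999605 of the volume.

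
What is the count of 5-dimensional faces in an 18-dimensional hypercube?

f_5(18-cube) = (18 choose 5) · 2^13 = 70189056.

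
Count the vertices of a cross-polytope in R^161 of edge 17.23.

The vertices are ±e_1, ..., ±e_161, so there are 2·161 = 322.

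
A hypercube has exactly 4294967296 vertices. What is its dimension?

Since 2^n = 4294967296, we have n = 32.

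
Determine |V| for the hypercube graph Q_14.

Number of vertices = 2^14 = 16384.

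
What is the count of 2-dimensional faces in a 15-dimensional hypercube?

An n-cube has C(n,k)·2^(n-k) k-faces. Here C(15,2)·2^13 = 105·8192 = 860160.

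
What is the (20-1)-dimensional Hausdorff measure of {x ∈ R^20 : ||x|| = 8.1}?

|∂B_20(8.1)| ≈ 9.41848e+16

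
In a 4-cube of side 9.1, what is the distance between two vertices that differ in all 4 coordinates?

Diagonal = √4 · 9.1 = 18.2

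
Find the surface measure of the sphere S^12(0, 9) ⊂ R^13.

S = n·V_n(r)/r = 13·V_13(9)/9 (volume-to-surface relation), giving 1338925209984·π^6/385 ≈ 3.34345e+12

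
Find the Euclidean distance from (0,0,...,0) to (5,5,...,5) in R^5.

||(5,5,...,5)|| = √(5)·5 ≈ 11.1803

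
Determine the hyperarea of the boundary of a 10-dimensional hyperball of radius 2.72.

S_10(2.72) = 2·π^(10/2)·(2.72)^9 / Γ(10/2) ≈ 207820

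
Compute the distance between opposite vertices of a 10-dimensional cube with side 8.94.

The space diagonal of an n-cube of side s is s√n. Here 8.94·√10 ≈ 28.2708.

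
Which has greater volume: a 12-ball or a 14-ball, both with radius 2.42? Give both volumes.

V_12(2.42) ≈ 53870.5. V_14(2.42) ≈ 141590. The 14-ball is larger.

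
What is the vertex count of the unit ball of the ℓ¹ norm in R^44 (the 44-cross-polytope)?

Number of vertices = 2n = 88.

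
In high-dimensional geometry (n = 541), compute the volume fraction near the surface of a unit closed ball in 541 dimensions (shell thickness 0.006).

1 - (1-0.006)^541 ≈ 0.961449 ≈ 96.14%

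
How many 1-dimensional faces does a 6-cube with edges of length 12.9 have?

f_1(6-cube) = (6 choose 1) · 2^5 = 192.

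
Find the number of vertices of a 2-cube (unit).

Number of vertices = 2^2 = 4.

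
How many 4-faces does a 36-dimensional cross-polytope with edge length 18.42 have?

An n-cross-polytope has 2^(k+1)·C(n,k+1) k-faces. Here 2^5·C(36,5) = 32·376992 = 12063744.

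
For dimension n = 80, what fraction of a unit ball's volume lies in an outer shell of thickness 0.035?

1 - (1-0.035)^80 ≈ 0.942166 ≈ 94.22%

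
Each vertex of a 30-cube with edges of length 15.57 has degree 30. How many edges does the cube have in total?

An n-cube has n·2^(n-1) edges. With n = 30: 30·536870912 = 16106127360.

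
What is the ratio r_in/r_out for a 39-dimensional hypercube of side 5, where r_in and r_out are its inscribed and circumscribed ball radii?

r_in = 5/2 (half the side); r_out = 5√39/2 (half the diagonal). Ratio = 1/√39 ≈ 0.160128.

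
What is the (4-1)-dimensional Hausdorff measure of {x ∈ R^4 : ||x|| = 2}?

The surface area of an n-ball is 2π^(n/2) r^(n-1) / Γ(n/2). For n=4, r=2: 16·π^2 ≈ 157.914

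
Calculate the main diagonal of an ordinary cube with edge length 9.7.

Diagonal = √3 · 9.7 ≈ 16.8009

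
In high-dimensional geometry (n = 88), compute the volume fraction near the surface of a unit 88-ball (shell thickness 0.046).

1 - (1-0.046)^88 ≈ 0.984142 ≈ 98.41%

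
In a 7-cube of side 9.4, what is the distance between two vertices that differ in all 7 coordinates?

The space diagonal of an n-cube of side s is s√n. Here 9.4·√7 ≈ 24.8701.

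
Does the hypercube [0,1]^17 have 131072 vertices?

True. The 17-cube has 2^17 = 131072 vertices.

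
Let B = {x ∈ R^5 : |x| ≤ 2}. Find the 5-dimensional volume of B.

The n-ball volume is π^(n/2)·r^n/Γ(n/2+1). With n=5, r=2: V = 256·π^2/15 ≈ 168.441.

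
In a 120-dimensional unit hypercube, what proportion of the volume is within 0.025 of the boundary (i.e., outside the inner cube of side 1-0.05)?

Shell fraction = 1 - (1-0.05)^120 ≈ 0.997878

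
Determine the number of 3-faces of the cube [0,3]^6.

An n-cube has C(n,k)·2^(n-k) k-faces. Here C(6,3)·2^3 = 20·8 = 160.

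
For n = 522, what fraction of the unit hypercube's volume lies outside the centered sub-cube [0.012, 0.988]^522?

1 - (1 - 2·0.012)^522 = 1 - 0.976^522 ≈ 0.9999968897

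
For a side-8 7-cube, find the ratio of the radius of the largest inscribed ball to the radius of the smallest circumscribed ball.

r_in = 8/2 (half the side); r_out = 8√7/2 (half the diagonal). Ratio = 1/√7 ≈ 0.377964.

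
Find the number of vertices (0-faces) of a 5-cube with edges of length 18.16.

Choose 0 of 5 axes to span the face (C(5,0) = 1 way), then fix each of the remaining 5 coordinates at one of its two extreme values (2^5 = 32 ways): 1·32 = 32.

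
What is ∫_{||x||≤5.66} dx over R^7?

V_7(5.66) = π^(7/2) · (5.66)^7 / Γ(7/2 + 1) ≈ 879215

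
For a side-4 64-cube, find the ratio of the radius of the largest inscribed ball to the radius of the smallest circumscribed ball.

Ratio = (s/2)/(s√64/2) = 64^(-1/2) ≈ 0.125.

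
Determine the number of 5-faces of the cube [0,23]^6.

Number of 5-faces = C(6,5) · 2^(6-5) = 6 · 2 = 12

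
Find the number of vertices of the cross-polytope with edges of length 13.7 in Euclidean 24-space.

f_0(24-orthoplex) = 2^1 · (24 choose 1) = 48.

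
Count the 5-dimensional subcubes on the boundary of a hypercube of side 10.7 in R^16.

f_5(16-cube) = (16 choose 5) · 2^11 = 8945664.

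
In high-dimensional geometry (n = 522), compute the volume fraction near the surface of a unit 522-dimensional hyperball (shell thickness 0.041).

1 - (1-0.041)^522 ≈ 1 - 3.231e-10 ≈ (100 - 3.23e-08)%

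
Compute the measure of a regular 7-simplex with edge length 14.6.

V_7 = √(8) · 14.6^7 / (7! · 2^(7/2)) ≈ 7014.22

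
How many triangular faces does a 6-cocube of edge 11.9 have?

Number of 2-faces = 2^(2+1) · C(6,2+1) = 8 · 20 = 160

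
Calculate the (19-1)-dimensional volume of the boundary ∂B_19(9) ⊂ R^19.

S_19(9) = 2·π^(19/2)·(9)^18 / Γ(19/2) = 1897492673384285184·π^9/425425 ≈ 1.32955e+17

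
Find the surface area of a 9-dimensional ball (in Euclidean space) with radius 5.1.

S_9(5.1) = 2·π^(9/2)·(5.1)^8 / Γ(9/2) ≈ 1.35869e+07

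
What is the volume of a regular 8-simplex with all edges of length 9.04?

V_8 = √(9) · 9.04^8 / (8! · 2^(8/2)) ≈ 207.409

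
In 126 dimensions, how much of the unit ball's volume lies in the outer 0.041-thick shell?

Shell fraction = 1 - (1-0.041)^126 ≈ 0.994881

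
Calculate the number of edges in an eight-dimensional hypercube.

An n-cube has n·2^(n-1) edges. With n = 8: 8·128 = 1024.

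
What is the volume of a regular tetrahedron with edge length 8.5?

Volume = (√2/12) · 8.5³ = 72.3753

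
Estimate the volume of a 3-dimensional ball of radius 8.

V = 2048·π/3 ≈ 2144.66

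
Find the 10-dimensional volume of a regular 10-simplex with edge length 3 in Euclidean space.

V_10 = √(11) · 3^10 / (10! · 2^(10/2)) ≈ 0.00168654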